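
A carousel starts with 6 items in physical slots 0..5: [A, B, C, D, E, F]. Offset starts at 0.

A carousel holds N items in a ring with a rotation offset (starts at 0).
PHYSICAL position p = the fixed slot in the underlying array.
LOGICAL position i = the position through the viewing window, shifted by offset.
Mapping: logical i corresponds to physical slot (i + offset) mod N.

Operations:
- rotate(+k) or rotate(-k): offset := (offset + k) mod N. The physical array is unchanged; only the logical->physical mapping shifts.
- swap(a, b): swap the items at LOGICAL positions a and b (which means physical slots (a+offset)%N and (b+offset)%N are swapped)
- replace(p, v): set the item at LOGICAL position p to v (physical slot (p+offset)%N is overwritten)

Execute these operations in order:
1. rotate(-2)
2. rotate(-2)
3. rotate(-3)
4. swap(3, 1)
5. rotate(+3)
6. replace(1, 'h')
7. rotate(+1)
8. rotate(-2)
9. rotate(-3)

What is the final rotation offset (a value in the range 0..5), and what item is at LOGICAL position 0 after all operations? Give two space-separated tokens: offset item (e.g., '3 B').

After op 1 (rotate(-2)): offset=4, physical=[A,B,C,D,E,F], logical=[E,F,A,B,C,D]
After op 2 (rotate(-2)): offset=2, physical=[A,B,C,D,E,F], logical=[C,D,E,F,A,B]
After op 3 (rotate(-3)): offset=5, physical=[A,B,C,D,E,F], logical=[F,A,B,C,D,E]
After op 4 (swap(3, 1)): offset=5, physical=[C,B,A,D,E,F], logical=[F,C,B,A,D,E]
After op 5 (rotate(+3)): offset=2, physical=[C,B,A,D,E,F], logical=[A,D,E,F,C,B]
After op 6 (replace(1, 'h')): offset=2, physical=[C,B,A,h,E,F], logical=[A,h,E,F,C,B]
After op 7 (rotate(+1)): offset=3, physical=[C,B,A,h,E,F], logical=[h,E,F,C,B,A]
After op 8 (rotate(-2)): offset=1, physical=[C,B,A,h,E,F], logical=[B,A,h,E,F,C]
After op 9 (rotate(-3)): offset=4, physical=[C,B,A,h,E,F], logical=[E,F,C,B,A,h]

Answer: 4 E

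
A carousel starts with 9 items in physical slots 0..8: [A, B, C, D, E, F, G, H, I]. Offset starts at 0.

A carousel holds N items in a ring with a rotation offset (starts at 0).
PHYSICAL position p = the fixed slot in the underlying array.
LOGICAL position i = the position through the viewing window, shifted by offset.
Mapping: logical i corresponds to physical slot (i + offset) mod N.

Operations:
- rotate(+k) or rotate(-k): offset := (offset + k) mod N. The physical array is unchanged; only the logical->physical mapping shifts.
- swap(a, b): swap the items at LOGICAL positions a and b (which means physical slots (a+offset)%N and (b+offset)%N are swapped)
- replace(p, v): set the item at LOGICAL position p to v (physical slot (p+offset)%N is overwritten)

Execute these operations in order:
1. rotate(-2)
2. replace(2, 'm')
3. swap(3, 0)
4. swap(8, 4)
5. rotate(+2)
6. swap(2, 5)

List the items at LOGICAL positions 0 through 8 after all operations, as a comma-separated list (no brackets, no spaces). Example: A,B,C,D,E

After op 1 (rotate(-2)): offset=7, physical=[A,B,C,D,E,F,G,H,I], logical=[H,I,A,B,C,D,E,F,G]
After op 2 (replace(2, 'm')): offset=7, physical=[m,B,C,D,E,F,G,H,I], logical=[H,I,m,B,C,D,E,F,G]
After op 3 (swap(3, 0)): offset=7, physical=[m,H,C,D,E,F,G,B,I], logical=[B,I,m,H,C,D,E,F,G]
After op 4 (swap(8, 4)): offset=7, physical=[m,H,G,D,E,F,C,B,I], logical=[B,I,m,H,G,D,E,F,C]
After op 5 (rotate(+2)): offset=0, physical=[m,H,G,D,E,F,C,B,I], logical=[m,H,G,D,E,F,C,B,I]
After op 6 (swap(2, 5)): offset=0, physical=[m,H,F,D,E,G,C,B,I], logical=[m,H,F,D,E,G,C,B,I]

Answer: m,H,F,D,E,G,C,B,I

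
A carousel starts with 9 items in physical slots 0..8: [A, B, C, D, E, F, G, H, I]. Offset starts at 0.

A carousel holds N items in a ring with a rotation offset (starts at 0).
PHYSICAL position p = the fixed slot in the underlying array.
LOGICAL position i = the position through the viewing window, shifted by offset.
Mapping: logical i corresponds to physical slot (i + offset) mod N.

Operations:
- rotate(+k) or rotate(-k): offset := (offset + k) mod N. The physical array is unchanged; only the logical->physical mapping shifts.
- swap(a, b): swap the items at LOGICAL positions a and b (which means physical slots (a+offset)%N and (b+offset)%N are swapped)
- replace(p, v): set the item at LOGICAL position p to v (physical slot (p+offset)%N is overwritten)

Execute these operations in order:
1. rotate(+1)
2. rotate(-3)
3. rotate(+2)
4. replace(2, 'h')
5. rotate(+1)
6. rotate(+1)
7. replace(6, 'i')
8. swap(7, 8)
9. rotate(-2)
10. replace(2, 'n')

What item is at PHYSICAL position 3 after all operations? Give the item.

After op 1 (rotate(+1)): offset=1, physical=[A,B,C,D,E,F,G,H,I], logical=[B,C,D,E,F,G,H,I,A]
After op 2 (rotate(-3)): offset=7, physical=[A,B,C,D,E,F,G,H,I], logical=[H,I,A,B,C,D,E,F,G]
After op 3 (rotate(+2)): offset=0, physical=[A,B,C,D,E,F,G,H,I], logical=[A,B,C,D,E,F,G,H,I]
After op 4 (replace(2, 'h')): offset=0, physical=[A,B,h,D,E,F,G,H,I], logical=[A,B,h,D,E,F,G,H,I]
After op 5 (rotate(+1)): offset=1, physical=[A,B,h,D,E,F,G,H,I], logical=[B,h,D,E,F,G,H,I,A]
After op 6 (rotate(+1)): offset=2, physical=[A,B,h,D,E,F,G,H,I], logical=[h,D,E,F,G,H,I,A,B]
After op 7 (replace(6, 'i')): offset=2, physical=[A,B,h,D,E,F,G,H,i], logical=[h,D,E,F,G,H,i,A,B]
After op 8 (swap(7, 8)): offset=2, physical=[B,A,h,D,E,F,G,H,i], logical=[h,D,E,F,G,H,i,B,A]
After op 9 (rotate(-2)): offset=0, physical=[B,A,h,D,E,F,G,H,i], logical=[B,A,h,D,E,F,G,H,i]
After op 10 (replace(2, 'n')): offset=0, physical=[B,A,n,D,E,F,G,H,i], logical=[B,A,n,D,E,F,G,H,i]

Answer: D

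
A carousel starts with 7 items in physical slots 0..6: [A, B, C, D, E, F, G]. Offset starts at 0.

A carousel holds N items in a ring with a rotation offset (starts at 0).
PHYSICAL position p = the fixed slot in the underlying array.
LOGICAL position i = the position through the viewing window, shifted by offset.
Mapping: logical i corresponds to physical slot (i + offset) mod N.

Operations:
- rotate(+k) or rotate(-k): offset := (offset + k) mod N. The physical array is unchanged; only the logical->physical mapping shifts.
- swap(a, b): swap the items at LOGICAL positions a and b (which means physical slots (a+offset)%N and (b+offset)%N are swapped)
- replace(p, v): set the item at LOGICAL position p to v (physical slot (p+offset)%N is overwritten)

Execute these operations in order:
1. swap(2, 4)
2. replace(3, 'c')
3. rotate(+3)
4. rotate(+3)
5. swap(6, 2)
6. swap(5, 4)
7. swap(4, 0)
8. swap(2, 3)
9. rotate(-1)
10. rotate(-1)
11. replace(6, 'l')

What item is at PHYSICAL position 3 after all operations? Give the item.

Answer: l

Derivation:
After op 1 (swap(2, 4)): offset=0, physical=[A,B,E,D,C,F,G], logical=[A,B,E,D,C,F,G]
After op 2 (replace(3, 'c')): offset=0, physical=[A,B,E,c,C,F,G], logical=[A,B,E,c,C,F,G]
After op 3 (rotate(+3)): offset=3, physical=[A,B,E,c,C,F,G], logical=[c,C,F,G,A,B,E]
After op 4 (rotate(+3)): offset=6, physical=[A,B,E,c,C,F,G], logical=[G,A,B,E,c,C,F]
After op 5 (swap(6, 2)): offset=6, physical=[A,F,E,c,C,B,G], logical=[G,A,F,E,c,C,B]
After op 6 (swap(5, 4)): offset=6, physical=[A,F,E,C,c,B,G], logical=[G,A,F,E,C,c,B]
After op 7 (swap(4, 0)): offset=6, physical=[A,F,E,G,c,B,C], logical=[C,A,F,E,G,c,B]
After op 8 (swap(2, 3)): offset=6, physical=[A,E,F,G,c,B,C], logical=[C,A,E,F,G,c,B]
After op 9 (rotate(-1)): offset=5, physical=[A,E,F,G,c,B,C], logical=[B,C,A,E,F,G,c]
After op 10 (rotate(-1)): offset=4, physical=[A,E,F,G,c,B,C], logical=[c,B,C,A,E,F,G]
After op 11 (replace(6, 'l')): offset=4, physical=[A,E,F,l,c,B,C], logical=[c,B,C,A,E,F,l]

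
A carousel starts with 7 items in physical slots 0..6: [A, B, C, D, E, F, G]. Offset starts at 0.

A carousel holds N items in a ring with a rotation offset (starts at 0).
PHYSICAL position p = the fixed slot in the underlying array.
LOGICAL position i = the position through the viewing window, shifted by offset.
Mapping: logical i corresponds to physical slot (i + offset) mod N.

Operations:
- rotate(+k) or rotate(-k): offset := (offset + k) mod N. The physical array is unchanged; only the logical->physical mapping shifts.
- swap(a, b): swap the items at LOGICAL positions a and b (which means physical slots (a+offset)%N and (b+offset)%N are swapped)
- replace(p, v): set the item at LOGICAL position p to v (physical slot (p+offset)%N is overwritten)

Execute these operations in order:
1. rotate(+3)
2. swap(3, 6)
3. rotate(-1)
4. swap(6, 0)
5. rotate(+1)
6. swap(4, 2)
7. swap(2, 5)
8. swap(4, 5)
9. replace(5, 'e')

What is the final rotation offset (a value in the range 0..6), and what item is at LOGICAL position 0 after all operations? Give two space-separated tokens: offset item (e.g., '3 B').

After op 1 (rotate(+3)): offset=3, physical=[A,B,C,D,E,F,G], logical=[D,E,F,G,A,B,C]
After op 2 (swap(3, 6)): offset=3, physical=[A,B,G,D,E,F,C], logical=[D,E,F,C,A,B,G]
After op 3 (rotate(-1)): offset=2, physical=[A,B,G,D,E,F,C], logical=[G,D,E,F,C,A,B]
After op 4 (swap(6, 0)): offset=2, physical=[A,G,B,D,E,F,C], logical=[B,D,E,F,C,A,G]
After op 5 (rotate(+1)): offset=3, physical=[A,G,B,D,E,F,C], logical=[D,E,F,C,A,G,B]
After op 6 (swap(4, 2)): offset=3, physical=[F,G,B,D,E,A,C], logical=[D,E,A,C,F,G,B]
After op 7 (swap(2, 5)): offset=3, physical=[F,A,B,D,E,G,C], logical=[D,E,G,C,F,A,B]
After op 8 (swap(4, 5)): offset=3, physical=[A,F,B,D,E,G,C], logical=[D,E,G,C,A,F,B]
After op 9 (replace(5, 'e')): offset=3, physical=[A,e,B,D,E,G,C], logical=[D,E,G,C,A,e,B]

Answer: 3 D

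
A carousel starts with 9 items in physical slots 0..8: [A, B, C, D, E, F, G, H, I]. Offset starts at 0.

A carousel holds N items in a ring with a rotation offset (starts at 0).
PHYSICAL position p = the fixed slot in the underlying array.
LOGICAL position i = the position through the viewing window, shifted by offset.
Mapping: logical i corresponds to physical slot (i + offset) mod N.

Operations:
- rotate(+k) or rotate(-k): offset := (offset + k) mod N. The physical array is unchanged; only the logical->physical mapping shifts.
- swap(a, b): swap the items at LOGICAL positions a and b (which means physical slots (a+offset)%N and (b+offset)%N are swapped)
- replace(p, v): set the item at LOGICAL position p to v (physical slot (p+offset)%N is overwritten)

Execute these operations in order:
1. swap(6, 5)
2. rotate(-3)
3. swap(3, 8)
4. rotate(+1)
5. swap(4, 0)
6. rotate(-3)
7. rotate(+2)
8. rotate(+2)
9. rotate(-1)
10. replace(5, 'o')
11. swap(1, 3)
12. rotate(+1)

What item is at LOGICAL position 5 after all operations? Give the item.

After op 1 (swap(6, 5)): offset=0, physical=[A,B,C,D,E,G,F,H,I], logical=[A,B,C,D,E,G,F,H,I]
After op 2 (rotate(-3)): offset=6, physical=[A,B,C,D,E,G,F,H,I], logical=[F,H,I,A,B,C,D,E,G]
After op 3 (swap(3, 8)): offset=6, physical=[G,B,C,D,E,A,F,H,I], logical=[F,H,I,G,B,C,D,E,A]
After op 4 (rotate(+1)): offset=7, physical=[G,B,C,D,E,A,F,H,I], logical=[H,I,G,B,C,D,E,A,F]
After op 5 (swap(4, 0)): offset=7, physical=[G,B,H,D,E,A,F,C,I], logical=[C,I,G,B,H,D,E,A,F]
After op 6 (rotate(-3)): offset=4, physical=[G,B,H,D,E,A,F,C,I], logical=[E,A,F,C,I,G,B,H,D]
After op 7 (rotate(+2)): offset=6, physical=[G,B,H,D,E,A,F,C,I], logical=[F,C,I,G,B,H,D,E,A]
After op 8 (rotate(+2)): offset=8, physical=[G,B,H,D,E,A,F,C,I], logical=[I,G,B,H,D,E,A,F,C]
After op 9 (rotate(-1)): offset=7, physical=[G,B,H,D,E,A,F,C,I], logical=[C,I,G,B,H,D,E,A,F]
After op 10 (replace(5, 'o')): offset=7, physical=[G,B,H,o,E,A,F,C,I], logical=[C,I,G,B,H,o,E,A,F]
After op 11 (swap(1, 3)): offset=7, physical=[G,I,H,o,E,A,F,C,B], logical=[C,B,G,I,H,o,E,A,F]
After op 12 (rotate(+1)): offset=8, physical=[G,I,H,o,E,A,F,C,B], logical=[B,G,I,H,o,E,A,F,C]

Answer: E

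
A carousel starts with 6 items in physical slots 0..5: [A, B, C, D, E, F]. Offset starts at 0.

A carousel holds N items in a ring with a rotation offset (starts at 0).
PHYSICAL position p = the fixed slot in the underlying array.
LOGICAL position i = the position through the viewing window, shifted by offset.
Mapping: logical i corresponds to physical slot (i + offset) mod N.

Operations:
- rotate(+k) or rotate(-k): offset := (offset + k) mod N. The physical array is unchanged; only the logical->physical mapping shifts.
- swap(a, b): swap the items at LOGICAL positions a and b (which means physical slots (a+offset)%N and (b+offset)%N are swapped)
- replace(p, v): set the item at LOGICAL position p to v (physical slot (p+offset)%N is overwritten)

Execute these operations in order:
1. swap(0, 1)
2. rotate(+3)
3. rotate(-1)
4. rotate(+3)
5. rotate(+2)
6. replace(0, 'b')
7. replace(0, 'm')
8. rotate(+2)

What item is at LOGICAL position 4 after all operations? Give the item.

After op 1 (swap(0, 1)): offset=0, physical=[B,A,C,D,E,F], logical=[B,A,C,D,E,F]
After op 2 (rotate(+3)): offset=3, physical=[B,A,C,D,E,F], logical=[D,E,F,B,A,C]
After op 3 (rotate(-1)): offset=2, physical=[B,A,C,D,E,F], logical=[C,D,E,F,B,A]
After op 4 (rotate(+3)): offset=5, physical=[B,A,C,D,E,F], logical=[F,B,A,C,D,E]
After op 5 (rotate(+2)): offset=1, physical=[B,A,C,D,E,F], logical=[A,C,D,E,F,B]
After op 6 (replace(0, 'b')): offset=1, physical=[B,b,C,D,E,F], logical=[b,C,D,E,F,B]
After op 7 (replace(0, 'm')): offset=1, physical=[B,m,C,D,E,F], logical=[m,C,D,E,F,B]
After op 8 (rotate(+2)): offset=3, physical=[B,m,C,D,E,F], logical=[D,E,F,B,m,C]

Answer: m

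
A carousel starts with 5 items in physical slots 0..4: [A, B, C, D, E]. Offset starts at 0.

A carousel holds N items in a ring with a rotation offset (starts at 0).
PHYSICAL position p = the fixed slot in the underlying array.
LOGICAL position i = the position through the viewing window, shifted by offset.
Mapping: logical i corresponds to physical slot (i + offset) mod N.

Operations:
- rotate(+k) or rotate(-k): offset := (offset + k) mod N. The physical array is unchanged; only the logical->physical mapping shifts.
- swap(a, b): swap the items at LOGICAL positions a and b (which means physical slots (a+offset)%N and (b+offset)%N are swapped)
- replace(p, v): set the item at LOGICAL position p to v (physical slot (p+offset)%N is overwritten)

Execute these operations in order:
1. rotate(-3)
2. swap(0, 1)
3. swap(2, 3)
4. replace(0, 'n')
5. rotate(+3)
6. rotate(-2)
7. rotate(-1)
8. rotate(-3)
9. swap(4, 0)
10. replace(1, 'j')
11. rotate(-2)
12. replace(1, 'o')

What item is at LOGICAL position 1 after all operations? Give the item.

After op 1 (rotate(-3)): offset=2, physical=[A,B,C,D,E], logical=[C,D,E,A,B]
After op 2 (swap(0, 1)): offset=2, physical=[A,B,D,C,E], logical=[D,C,E,A,B]
After op 3 (swap(2, 3)): offset=2, physical=[E,B,D,C,A], logical=[D,C,A,E,B]
After op 4 (replace(0, 'n')): offset=2, physical=[E,B,n,C,A], logical=[n,C,A,E,B]
After op 5 (rotate(+3)): offset=0, physical=[E,B,n,C,A], logical=[E,B,n,C,A]
After op 6 (rotate(-2)): offset=3, physical=[E,B,n,C,A], logical=[C,A,E,B,n]
After op 7 (rotate(-1)): offset=2, physical=[E,B,n,C,A], logical=[n,C,A,E,B]
After op 8 (rotate(-3)): offset=4, physical=[E,B,n,C,A], logical=[A,E,B,n,C]
After op 9 (swap(4, 0)): offset=4, physical=[E,B,n,A,C], logical=[C,E,B,n,A]
After op 10 (replace(1, 'j')): offset=4, physical=[j,B,n,A,C], logical=[C,j,B,n,A]
After op 11 (rotate(-2)): offset=2, physical=[j,B,n,A,C], logical=[n,A,C,j,B]
After op 12 (replace(1, 'o')): offset=2, physical=[j,B,n,o,C], logical=[n,o,C,j,B]

Answer: o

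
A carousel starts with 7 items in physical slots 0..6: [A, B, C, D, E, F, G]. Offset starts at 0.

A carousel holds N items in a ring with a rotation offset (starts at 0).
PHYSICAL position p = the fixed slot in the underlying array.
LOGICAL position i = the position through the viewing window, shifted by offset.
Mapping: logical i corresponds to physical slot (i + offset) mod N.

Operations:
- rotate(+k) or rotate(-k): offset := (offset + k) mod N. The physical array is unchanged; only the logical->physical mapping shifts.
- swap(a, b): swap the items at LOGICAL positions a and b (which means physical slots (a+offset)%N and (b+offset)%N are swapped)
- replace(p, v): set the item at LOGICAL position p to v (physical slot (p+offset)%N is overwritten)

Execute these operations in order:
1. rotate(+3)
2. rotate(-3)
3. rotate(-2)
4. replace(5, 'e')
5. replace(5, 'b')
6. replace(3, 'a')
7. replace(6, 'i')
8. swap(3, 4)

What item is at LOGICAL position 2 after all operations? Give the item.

After op 1 (rotate(+3)): offset=3, physical=[A,B,C,D,E,F,G], logical=[D,E,F,G,A,B,C]
After op 2 (rotate(-3)): offset=0, physical=[A,B,C,D,E,F,G], logical=[A,B,C,D,E,F,G]
After op 3 (rotate(-2)): offset=5, physical=[A,B,C,D,E,F,G], logical=[F,G,A,B,C,D,E]
After op 4 (replace(5, 'e')): offset=5, physical=[A,B,C,e,E,F,G], logical=[F,G,A,B,C,e,E]
After op 5 (replace(5, 'b')): offset=5, physical=[A,B,C,b,E,F,G], logical=[F,G,A,B,C,b,E]
After op 6 (replace(3, 'a')): offset=5, physical=[A,a,C,b,E,F,G], logical=[F,G,A,a,C,b,E]
After op 7 (replace(6, 'i')): offset=5, physical=[A,a,C,b,i,F,G], logical=[F,G,A,a,C,b,i]
After op 8 (swap(3, 4)): offset=5, physical=[A,C,a,b,i,F,G], logical=[F,G,A,C,a,b,i]

Answer: A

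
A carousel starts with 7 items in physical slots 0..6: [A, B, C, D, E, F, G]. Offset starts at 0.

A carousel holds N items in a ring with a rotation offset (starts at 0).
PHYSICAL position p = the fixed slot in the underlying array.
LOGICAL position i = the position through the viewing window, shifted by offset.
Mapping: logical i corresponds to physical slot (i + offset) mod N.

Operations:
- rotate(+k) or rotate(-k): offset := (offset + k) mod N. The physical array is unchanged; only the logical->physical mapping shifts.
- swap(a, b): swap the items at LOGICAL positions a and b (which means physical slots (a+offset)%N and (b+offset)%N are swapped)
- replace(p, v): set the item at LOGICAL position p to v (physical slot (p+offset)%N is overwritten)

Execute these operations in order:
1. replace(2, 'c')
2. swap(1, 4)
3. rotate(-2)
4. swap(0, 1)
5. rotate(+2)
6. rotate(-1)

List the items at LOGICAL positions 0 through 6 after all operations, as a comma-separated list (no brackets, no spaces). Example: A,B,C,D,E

After op 1 (replace(2, 'c')): offset=0, physical=[A,B,c,D,E,F,G], logical=[A,B,c,D,E,F,G]
After op 2 (swap(1, 4)): offset=0, physical=[A,E,c,D,B,F,G], logical=[A,E,c,D,B,F,G]
After op 3 (rotate(-2)): offset=5, physical=[A,E,c,D,B,F,G], logical=[F,G,A,E,c,D,B]
After op 4 (swap(0, 1)): offset=5, physical=[A,E,c,D,B,G,F], logical=[G,F,A,E,c,D,B]
After op 5 (rotate(+2)): offset=0, physical=[A,E,c,D,B,G,F], logical=[A,E,c,D,B,G,F]
After op 6 (rotate(-1)): offset=6, physical=[A,E,c,D,B,G,F], logical=[F,A,E,c,D,B,G]

Answer: F,A,E,c,D,B,G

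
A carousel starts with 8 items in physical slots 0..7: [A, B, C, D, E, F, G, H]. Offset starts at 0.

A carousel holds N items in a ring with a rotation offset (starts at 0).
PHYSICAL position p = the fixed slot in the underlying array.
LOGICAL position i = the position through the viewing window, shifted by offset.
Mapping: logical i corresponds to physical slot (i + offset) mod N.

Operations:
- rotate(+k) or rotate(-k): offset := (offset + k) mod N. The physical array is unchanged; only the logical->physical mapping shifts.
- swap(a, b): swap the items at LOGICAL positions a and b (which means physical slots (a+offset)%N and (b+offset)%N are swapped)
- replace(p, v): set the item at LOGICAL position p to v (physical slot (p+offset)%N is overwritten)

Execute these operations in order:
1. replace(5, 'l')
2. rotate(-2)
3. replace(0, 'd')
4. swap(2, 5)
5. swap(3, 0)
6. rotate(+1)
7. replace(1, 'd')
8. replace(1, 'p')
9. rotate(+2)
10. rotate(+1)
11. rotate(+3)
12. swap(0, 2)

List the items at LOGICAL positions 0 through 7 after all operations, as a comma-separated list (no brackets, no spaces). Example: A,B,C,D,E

Answer: H,B,l,p,d,C,A,E

Derivation:
After op 1 (replace(5, 'l')): offset=0, physical=[A,B,C,D,E,l,G,H], logical=[A,B,C,D,E,l,G,H]
After op 2 (rotate(-2)): offset=6, physical=[A,B,C,D,E,l,G,H], logical=[G,H,A,B,C,D,E,l]
After op 3 (replace(0, 'd')): offset=6, physical=[A,B,C,D,E,l,d,H], logical=[d,H,A,B,C,D,E,l]
After op 4 (swap(2, 5)): offset=6, physical=[D,B,C,A,E,l,d,H], logical=[d,H,D,B,C,A,E,l]
After op 5 (swap(3, 0)): offset=6, physical=[D,d,C,A,E,l,B,H], logical=[B,H,D,d,C,A,E,l]
After op 6 (rotate(+1)): offset=7, physical=[D,d,C,A,E,l,B,H], logical=[H,D,d,C,A,E,l,B]
After op 7 (replace(1, 'd')): offset=7, physical=[d,d,C,A,E,l,B,H], logical=[H,d,d,C,A,E,l,B]
After op 8 (replace(1, 'p')): offset=7, physical=[p,d,C,A,E,l,B,H], logical=[H,p,d,C,A,E,l,B]
After op 9 (rotate(+2)): offset=1, physical=[p,d,C,A,E,l,B,H], logical=[d,C,A,E,l,B,H,p]
After op 10 (rotate(+1)): offset=2, physical=[p,d,C,A,E,l,B,H], logical=[C,A,E,l,B,H,p,d]
After op 11 (rotate(+3)): offset=5, physical=[p,d,C,A,E,l,B,H], logical=[l,B,H,p,d,C,A,E]
After op 12 (swap(0, 2)): offset=5, physical=[p,d,C,A,E,H,B,l], logical=[H,B,l,p,d,C,A,E]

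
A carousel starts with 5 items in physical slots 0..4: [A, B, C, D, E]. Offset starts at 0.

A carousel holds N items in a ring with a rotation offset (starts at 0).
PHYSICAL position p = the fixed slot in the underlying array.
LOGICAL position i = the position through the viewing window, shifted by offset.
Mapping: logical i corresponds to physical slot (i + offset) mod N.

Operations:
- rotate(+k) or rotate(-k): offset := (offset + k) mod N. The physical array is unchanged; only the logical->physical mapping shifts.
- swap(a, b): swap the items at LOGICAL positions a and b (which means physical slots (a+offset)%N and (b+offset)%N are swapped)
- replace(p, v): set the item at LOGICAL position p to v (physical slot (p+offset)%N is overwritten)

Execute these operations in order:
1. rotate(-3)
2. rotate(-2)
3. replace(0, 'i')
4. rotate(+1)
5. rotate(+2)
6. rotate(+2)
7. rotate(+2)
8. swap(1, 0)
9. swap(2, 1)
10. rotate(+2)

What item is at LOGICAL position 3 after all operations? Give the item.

Answer: D

Derivation:
After op 1 (rotate(-3)): offset=2, physical=[A,B,C,D,E], logical=[C,D,E,A,B]
After op 2 (rotate(-2)): offset=0, physical=[A,B,C,D,E], logical=[A,B,C,D,E]
After op 3 (replace(0, 'i')): offset=0, physical=[i,B,C,D,E], logical=[i,B,C,D,E]
After op 4 (rotate(+1)): offset=1, physical=[i,B,C,D,E], logical=[B,C,D,E,i]
After op 5 (rotate(+2)): offset=3, physical=[i,B,C,D,E], logical=[D,E,i,B,C]
After op 6 (rotate(+2)): offset=0, physical=[i,B,C,D,E], logical=[i,B,C,D,E]
After op 7 (rotate(+2)): offset=2, physical=[i,B,C,D,E], logical=[C,D,E,i,B]
After op 8 (swap(1, 0)): offset=2, physical=[i,B,D,C,E], logical=[D,C,E,i,B]
After op 9 (swap(2, 1)): offset=2, physical=[i,B,D,E,C], logical=[D,E,C,i,B]
After op 10 (rotate(+2)): offset=4, physical=[i,B,D,E,C], logical=[C,i,B,D,E]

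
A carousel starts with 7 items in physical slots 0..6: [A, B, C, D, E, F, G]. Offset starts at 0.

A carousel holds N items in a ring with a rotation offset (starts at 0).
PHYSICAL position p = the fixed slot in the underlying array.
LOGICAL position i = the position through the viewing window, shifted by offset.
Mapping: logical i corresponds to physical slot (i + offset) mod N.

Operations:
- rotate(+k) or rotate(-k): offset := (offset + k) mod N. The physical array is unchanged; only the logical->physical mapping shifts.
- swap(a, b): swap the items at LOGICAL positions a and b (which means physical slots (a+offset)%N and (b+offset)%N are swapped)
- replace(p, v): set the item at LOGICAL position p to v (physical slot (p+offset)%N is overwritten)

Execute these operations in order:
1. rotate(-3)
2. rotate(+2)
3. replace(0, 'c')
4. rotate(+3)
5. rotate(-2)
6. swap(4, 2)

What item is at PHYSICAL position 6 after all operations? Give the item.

Answer: c

Derivation:
After op 1 (rotate(-3)): offset=4, physical=[A,B,C,D,E,F,G], logical=[E,F,G,A,B,C,D]
After op 2 (rotate(+2)): offset=6, physical=[A,B,C,D,E,F,G], logical=[G,A,B,C,D,E,F]
After op 3 (replace(0, 'c')): offset=6, physical=[A,B,C,D,E,F,c], logical=[c,A,B,C,D,E,F]
After op 4 (rotate(+3)): offset=2, physical=[A,B,C,D,E,F,c], logical=[C,D,E,F,c,A,B]
After op 5 (rotate(-2)): offset=0, physical=[A,B,C,D,E,F,c], logical=[A,B,C,D,E,F,c]
After op 6 (swap(4, 2)): offset=0, physical=[A,B,E,D,C,F,c], logical=[A,B,E,D,C,F,c]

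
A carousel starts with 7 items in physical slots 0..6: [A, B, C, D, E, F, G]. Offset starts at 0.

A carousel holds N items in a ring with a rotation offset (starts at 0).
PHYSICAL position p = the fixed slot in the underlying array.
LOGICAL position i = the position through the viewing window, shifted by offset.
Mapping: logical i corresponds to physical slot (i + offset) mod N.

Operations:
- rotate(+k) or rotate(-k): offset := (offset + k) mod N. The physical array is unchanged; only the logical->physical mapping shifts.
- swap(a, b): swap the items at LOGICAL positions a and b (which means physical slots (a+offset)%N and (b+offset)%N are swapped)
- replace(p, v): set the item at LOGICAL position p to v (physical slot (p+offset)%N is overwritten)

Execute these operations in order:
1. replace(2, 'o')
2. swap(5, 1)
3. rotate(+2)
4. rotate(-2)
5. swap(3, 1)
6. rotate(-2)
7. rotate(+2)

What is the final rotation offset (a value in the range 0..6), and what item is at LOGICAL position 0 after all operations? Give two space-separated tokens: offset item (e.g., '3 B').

Answer: 0 A

Derivation:
After op 1 (replace(2, 'o')): offset=0, physical=[A,B,o,D,E,F,G], logical=[A,B,o,D,E,F,G]
After op 2 (swap(5, 1)): offset=0, physical=[A,F,o,D,E,B,G], logical=[A,F,o,D,E,B,G]
After op 3 (rotate(+2)): offset=2, physical=[A,F,o,D,E,B,G], logical=[o,D,E,B,G,A,F]
After op 4 (rotate(-2)): offset=0, physical=[A,F,o,D,E,B,G], logical=[A,F,o,D,E,B,G]
After op 5 (swap(3, 1)): offset=0, physical=[A,D,o,F,E,B,G], logical=[A,D,o,F,E,B,G]
After op 6 (rotate(-2)): offset=5, physical=[A,D,o,F,E,B,G], logical=[B,G,A,D,o,F,E]
After op 7 (rotate(+2)): offset=0, physical=[A,D,o,F,E,B,G], logical=[A,D,o,F,E,B,G]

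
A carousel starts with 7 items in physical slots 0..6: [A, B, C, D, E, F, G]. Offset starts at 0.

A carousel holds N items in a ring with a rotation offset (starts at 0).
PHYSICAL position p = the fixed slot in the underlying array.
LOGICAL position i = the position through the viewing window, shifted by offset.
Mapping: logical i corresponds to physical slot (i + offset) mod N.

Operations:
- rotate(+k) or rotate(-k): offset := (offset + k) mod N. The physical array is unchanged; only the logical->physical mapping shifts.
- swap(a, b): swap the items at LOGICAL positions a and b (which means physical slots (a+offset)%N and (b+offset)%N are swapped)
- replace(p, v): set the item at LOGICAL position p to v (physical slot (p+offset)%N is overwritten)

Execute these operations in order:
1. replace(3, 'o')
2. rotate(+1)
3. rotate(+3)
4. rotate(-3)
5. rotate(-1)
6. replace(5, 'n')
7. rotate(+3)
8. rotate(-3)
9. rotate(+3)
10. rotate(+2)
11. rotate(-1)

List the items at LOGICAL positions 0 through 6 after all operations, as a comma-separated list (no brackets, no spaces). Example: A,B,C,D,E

Answer: E,n,G,A,B,C,o

Derivation:
After op 1 (replace(3, 'o')): offset=0, physical=[A,B,C,o,E,F,G], logical=[A,B,C,o,E,F,G]
After op 2 (rotate(+1)): offset=1, physical=[A,B,C,o,E,F,G], logical=[B,C,o,E,F,G,A]
After op 3 (rotate(+3)): offset=4, physical=[A,B,C,o,E,F,G], logical=[E,F,G,A,B,C,o]
After op 4 (rotate(-3)): offset=1, physical=[A,B,C,o,E,F,G], logical=[B,C,o,E,F,G,A]
After op 5 (rotate(-1)): offset=0, physical=[A,B,C,o,E,F,G], logical=[A,B,C,o,E,F,G]
After op 6 (replace(5, 'n')): offset=0, physical=[A,B,C,o,E,n,G], logical=[A,B,C,o,E,n,G]
After op 7 (rotate(+3)): offset=3, physical=[A,B,C,o,E,n,G], logical=[o,E,n,G,A,B,C]
After op 8 (rotate(-3)): offset=0, physical=[A,B,C,o,E,n,G], logical=[A,B,C,o,E,n,G]
After op 9 (rotate(+3)): offset=3, physical=[A,B,C,o,E,n,G], logical=[o,E,n,G,A,B,C]
After op 10 (rotate(+2)): offset=5, physical=[A,B,C,o,E,n,G], logical=[n,G,A,B,C,o,E]
After op 11 (rotate(-1)): offset=4, physical=[A,B,C,o,E,n,G], logical=[E,n,G,A,B,C,o]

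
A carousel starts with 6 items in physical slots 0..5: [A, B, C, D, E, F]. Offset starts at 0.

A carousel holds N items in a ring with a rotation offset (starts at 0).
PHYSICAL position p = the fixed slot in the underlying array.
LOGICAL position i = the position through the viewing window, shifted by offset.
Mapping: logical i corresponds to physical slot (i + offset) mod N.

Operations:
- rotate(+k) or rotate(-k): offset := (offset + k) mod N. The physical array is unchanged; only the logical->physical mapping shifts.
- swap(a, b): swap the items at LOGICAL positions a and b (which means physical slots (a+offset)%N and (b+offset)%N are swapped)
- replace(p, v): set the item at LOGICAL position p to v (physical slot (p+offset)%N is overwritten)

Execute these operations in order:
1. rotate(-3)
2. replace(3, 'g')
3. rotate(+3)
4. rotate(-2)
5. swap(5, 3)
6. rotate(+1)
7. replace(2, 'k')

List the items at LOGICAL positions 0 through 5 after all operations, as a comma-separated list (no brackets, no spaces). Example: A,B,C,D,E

After op 1 (rotate(-3)): offset=3, physical=[A,B,C,D,E,F], logical=[D,E,F,A,B,C]
After op 2 (replace(3, 'g')): offset=3, physical=[g,B,C,D,E,F], logical=[D,E,F,g,B,C]
After op 3 (rotate(+3)): offset=0, physical=[g,B,C,D,E,F], logical=[g,B,C,D,E,F]
After op 4 (rotate(-2)): offset=4, physical=[g,B,C,D,E,F], logical=[E,F,g,B,C,D]
After op 5 (swap(5, 3)): offset=4, physical=[g,D,C,B,E,F], logical=[E,F,g,D,C,B]
After op 6 (rotate(+1)): offset=5, physical=[g,D,C,B,E,F], logical=[F,g,D,C,B,E]
After op 7 (replace(2, 'k')): offset=5, physical=[g,k,C,B,E,F], logical=[F,g,k,C,B,E]

Answer: F,g,k,C,B,E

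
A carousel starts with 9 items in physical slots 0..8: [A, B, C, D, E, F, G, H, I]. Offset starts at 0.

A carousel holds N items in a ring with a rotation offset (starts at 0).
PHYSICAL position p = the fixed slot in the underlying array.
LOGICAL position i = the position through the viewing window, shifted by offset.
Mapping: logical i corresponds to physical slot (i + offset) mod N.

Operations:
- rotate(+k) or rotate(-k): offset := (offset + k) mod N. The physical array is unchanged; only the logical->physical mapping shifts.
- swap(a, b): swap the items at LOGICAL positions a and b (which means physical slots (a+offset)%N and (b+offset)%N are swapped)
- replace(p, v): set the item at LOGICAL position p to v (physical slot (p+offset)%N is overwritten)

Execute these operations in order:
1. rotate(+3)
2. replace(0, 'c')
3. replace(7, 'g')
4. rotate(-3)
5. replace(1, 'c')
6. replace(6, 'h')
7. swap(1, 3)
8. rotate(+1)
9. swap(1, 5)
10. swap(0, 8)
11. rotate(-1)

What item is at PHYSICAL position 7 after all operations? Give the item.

Answer: H

Derivation:
After op 1 (rotate(+3)): offset=3, physical=[A,B,C,D,E,F,G,H,I], logical=[D,E,F,G,H,I,A,B,C]
After op 2 (replace(0, 'c')): offset=3, physical=[A,B,C,c,E,F,G,H,I], logical=[c,E,F,G,H,I,A,B,C]
After op 3 (replace(7, 'g')): offset=3, physical=[A,g,C,c,E,F,G,H,I], logical=[c,E,F,G,H,I,A,g,C]
After op 4 (rotate(-3)): offset=0, physical=[A,g,C,c,E,F,G,H,I], logical=[A,g,C,c,E,F,G,H,I]
After op 5 (replace(1, 'c')): offset=0, physical=[A,c,C,c,E,F,G,H,I], logical=[A,c,C,c,E,F,G,H,I]
After op 6 (replace(6, 'h')): offset=0, physical=[A,c,C,c,E,F,h,H,I], logical=[A,c,C,c,E,F,h,H,I]
After op 7 (swap(1, 3)): offset=0, physical=[A,c,C,c,E,F,h,H,I], logical=[A,c,C,c,E,F,h,H,I]
After op 8 (rotate(+1)): offset=1, physical=[A,c,C,c,E,F,h,H,I], logical=[c,C,c,E,F,h,H,I,A]
After op 9 (swap(1, 5)): offset=1, physical=[A,c,h,c,E,F,C,H,I], logical=[c,h,c,E,F,C,H,I,A]
After op 10 (swap(0, 8)): offset=1, physical=[c,A,h,c,E,F,C,H,I], logical=[A,h,c,E,F,C,H,I,c]
After op 11 (rotate(-1)): offset=0, physical=[c,A,h,c,E,F,C,H,I], logical=[c,A,h,c,E,F,C,H,I]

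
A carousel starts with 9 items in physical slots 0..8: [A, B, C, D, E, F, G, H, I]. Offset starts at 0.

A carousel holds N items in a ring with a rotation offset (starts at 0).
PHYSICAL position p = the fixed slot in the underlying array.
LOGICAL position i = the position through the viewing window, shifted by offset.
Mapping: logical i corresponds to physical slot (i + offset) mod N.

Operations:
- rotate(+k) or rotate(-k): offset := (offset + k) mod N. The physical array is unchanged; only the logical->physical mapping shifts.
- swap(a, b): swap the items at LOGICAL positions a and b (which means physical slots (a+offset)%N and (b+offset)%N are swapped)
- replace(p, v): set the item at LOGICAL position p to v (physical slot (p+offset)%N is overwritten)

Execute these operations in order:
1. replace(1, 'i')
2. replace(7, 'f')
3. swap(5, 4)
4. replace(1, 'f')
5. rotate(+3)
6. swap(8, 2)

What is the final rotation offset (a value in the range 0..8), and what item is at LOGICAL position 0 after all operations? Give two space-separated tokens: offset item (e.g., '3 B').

After op 1 (replace(1, 'i')): offset=0, physical=[A,i,C,D,E,F,G,H,I], logical=[A,i,C,D,E,F,G,H,I]
After op 2 (replace(7, 'f')): offset=0, physical=[A,i,C,D,E,F,G,f,I], logical=[A,i,C,D,E,F,G,f,I]
After op 3 (swap(5, 4)): offset=0, physical=[A,i,C,D,F,E,G,f,I], logical=[A,i,C,D,F,E,G,f,I]
After op 4 (replace(1, 'f')): offset=0, physical=[A,f,C,D,F,E,G,f,I], logical=[A,f,C,D,F,E,G,f,I]
After op 5 (rotate(+3)): offset=3, physical=[A,f,C,D,F,E,G,f,I], logical=[D,F,E,G,f,I,A,f,C]
After op 6 (swap(8, 2)): offset=3, physical=[A,f,E,D,F,C,G,f,I], logical=[D,F,C,G,f,I,A,f,E]

Answer: 3 D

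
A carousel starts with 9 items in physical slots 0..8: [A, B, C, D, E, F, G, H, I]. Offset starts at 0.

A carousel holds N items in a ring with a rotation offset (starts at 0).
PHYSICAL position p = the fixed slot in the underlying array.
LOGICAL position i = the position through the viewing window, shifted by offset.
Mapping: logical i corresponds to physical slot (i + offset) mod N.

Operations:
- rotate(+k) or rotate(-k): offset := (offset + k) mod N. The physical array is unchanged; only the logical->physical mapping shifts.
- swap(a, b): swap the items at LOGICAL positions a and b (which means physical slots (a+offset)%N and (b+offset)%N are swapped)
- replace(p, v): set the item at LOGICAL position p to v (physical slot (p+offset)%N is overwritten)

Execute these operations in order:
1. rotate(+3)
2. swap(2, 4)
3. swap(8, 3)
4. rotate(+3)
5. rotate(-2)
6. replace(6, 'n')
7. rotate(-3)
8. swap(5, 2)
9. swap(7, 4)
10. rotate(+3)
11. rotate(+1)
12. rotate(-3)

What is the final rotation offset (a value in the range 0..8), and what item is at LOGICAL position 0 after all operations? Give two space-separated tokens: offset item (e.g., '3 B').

After op 1 (rotate(+3)): offset=3, physical=[A,B,C,D,E,F,G,H,I], logical=[D,E,F,G,H,I,A,B,C]
After op 2 (swap(2, 4)): offset=3, physical=[A,B,C,D,E,H,G,F,I], logical=[D,E,H,G,F,I,A,B,C]
After op 3 (swap(8, 3)): offset=3, physical=[A,B,G,D,E,H,C,F,I], logical=[D,E,H,C,F,I,A,B,G]
After op 4 (rotate(+3)): offset=6, physical=[A,B,G,D,E,H,C,F,I], logical=[C,F,I,A,B,G,D,E,H]
After op 5 (rotate(-2)): offset=4, physical=[A,B,G,D,E,H,C,F,I], logical=[E,H,C,F,I,A,B,G,D]
After op 6 (replace(6, 'n')): offset=4, physical=[A,n,G,D,E,H,C,F,I], logical=[E,H,C,F,I,A,n,G,D]
After op 7 (rotate(-3)): offset=1, physical=[A,n,G,D,E,H,C,F,I], logical=[n,G,D,E,H,C,F,I,A]
After op 8 (swap(5, 2)): offset=1, physical=[A,n,G,C,E,H,D,F,I], logical=[n,G,C,E,H,D,F,I,A]
After op 9 (swap(7, 4)): offset=1, physical=[A,n,G,C,E,I,D,F,H], logical=[n,G,C,E,I,D,F,H,A]
After op 10 (rotate(+3)): offset=4, physical=[A,n,G,C,E,I,D,F,H], logical=[E,I,D,F,H,A,n,G,C]
After op 11 (rotate(+1)): offset=5, physical=[A,n,G,C,E,I,D,F,H], logical=[I,D,F,H,A,n,G,C,E]
After op 12 (rotate(-3)): offset=2, physical=[A,n,G,C,E,I,D,F,H], logical=[G,C,E,I,D,F,H,A,n]

Answer: 2 G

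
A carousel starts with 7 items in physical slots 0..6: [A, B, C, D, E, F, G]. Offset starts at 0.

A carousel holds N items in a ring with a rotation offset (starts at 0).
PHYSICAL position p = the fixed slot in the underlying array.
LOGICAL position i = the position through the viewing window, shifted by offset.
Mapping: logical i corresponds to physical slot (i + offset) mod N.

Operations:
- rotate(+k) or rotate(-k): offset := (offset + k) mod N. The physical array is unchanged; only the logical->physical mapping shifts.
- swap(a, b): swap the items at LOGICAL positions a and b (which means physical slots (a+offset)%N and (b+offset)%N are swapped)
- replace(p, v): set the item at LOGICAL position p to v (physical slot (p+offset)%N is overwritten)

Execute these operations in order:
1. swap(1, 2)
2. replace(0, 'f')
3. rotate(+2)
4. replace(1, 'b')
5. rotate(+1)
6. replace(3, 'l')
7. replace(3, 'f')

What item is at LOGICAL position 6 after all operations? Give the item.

After op 1 (swap(1, 2)): offset=0, physical=[A,C,B,D,E,F,G], logical=[A,C,B,D,E,F,G]
After op 2 (replace(0, 'f')): offset=0, physical=[f,C,B,D,E,F,G], logical=[f,C,B,D,E,F,G]
After op 3 (rotate(+2)): offset=2, physical=[f,C,B,D,E,F,G], logical=[B,D,E,F,G,f,C]
After op 4 (replace(1, 'b')): offset=2, physical=[f,C,B,b,E,F,G], logical=[B,b,E,F,G,f,C]
After op 5 (rotate(+1)): offset=3, physical=[f,C,B,b,E,F,G], logical=[b,E,F,G,f,C,B]
After op 6 (replace(3, 'l')): offset=3, physical=[f,C,B,b,E,F,l], logical=[b,E,F,l,f,C,B]
After op 7 (replace(3, 'f')): offset=3, physical=[f,C,B,b,E,F,f], logical=[b,E,F,f,f,C,B]

Answer: B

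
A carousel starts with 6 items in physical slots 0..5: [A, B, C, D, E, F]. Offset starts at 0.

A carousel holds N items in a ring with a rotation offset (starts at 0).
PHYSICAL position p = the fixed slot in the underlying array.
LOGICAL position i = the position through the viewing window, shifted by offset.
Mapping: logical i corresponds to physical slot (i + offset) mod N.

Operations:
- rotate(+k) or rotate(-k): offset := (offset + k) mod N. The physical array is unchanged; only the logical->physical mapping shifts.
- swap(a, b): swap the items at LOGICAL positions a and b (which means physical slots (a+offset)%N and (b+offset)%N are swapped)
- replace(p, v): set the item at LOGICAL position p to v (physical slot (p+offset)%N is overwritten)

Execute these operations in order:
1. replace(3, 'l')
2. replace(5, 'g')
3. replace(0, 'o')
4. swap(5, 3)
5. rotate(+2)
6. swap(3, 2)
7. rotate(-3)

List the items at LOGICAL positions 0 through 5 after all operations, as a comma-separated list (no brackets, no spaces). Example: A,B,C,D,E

After op 1 (replace(3, 'l')): offset=0, physical=[A,B,C,l,E,F], logical=[A,B,C,l,E,F]
After op 2 (replace(5, 'g')): offset=0, physical=[A,B,C,l,E,g], logical=[A,B,C,l,E,g]
After op 3 (replace(0, 'o')): offset=0, physical=[o,B,C,l,E,g], logical=[o,B,C,l,E,g]
After op 4 (swap(5, 3)): offset=0, physical=[o,B,C,g,E,l], logical=[o,B,C,g,E,l]
After op 5 (rotate(+2)): offset=2, physical=[o,B,C,g,E,l], logical=[C,g,E,l,o,B]
After op 6 (swap(3, 2)): offset=2, physical=[o,B,C,g,l,E], logical=[C,g,l,E,o,B]
After op 7 (rotate(-3)): offset=5, physical=[o,B,C,g,l,E], logical=[E,o,B,C,g,l]

Answer: E,o,B,C,g,l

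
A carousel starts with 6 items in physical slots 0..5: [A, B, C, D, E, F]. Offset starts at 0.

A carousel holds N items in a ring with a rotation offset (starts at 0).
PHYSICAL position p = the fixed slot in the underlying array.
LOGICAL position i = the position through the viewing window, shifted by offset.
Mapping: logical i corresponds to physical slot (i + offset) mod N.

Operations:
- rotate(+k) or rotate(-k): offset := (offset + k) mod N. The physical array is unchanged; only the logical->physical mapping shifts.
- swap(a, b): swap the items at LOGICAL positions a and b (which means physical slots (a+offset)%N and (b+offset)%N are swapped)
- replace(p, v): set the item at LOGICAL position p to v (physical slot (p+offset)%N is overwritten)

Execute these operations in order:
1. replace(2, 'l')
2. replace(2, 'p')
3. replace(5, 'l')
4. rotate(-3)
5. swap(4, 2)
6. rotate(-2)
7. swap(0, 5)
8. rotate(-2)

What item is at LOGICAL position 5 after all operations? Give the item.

Answer: E

Derivation:
After op 1 (replace(2, 'l')): offset=0, physical=[A,B,l,D,E,F], logical=[A,B,l,D,E,F]
After op 2 (replace(2, 'p')): offset=0, physical=[A,B,p,D,E,F], logical=[A,B,p,D,E,F]
After op 3 (replace(5, 'l')): offset=0, physical=[A,B,p,D,E,l], logical=[A,B,p,D,E,l]
After op 4 (rotate(-3)): offset=3, physical=[A,B,p,D,E,l], logical=[D,E,l,A,B,p]
After op 5 (swap(4, 2)): offset=3, physical=[A,l,p,D,E,B], logical=[D,E,B,A,l,p]
After op 6 (rotate(-2)): offset=1, physical=[A,l,p,D,E,B], logical=[l,p,D,E,B,A]
After op 7 (swap(0, 5)): offset=1, physical=[l,A,p,D,E,B], logical=[A,p,D,E,B,l]
After op 8 (rotate(-2)): offset=5, physical=[l,A,p,D,E,B], logical=[B,l,A,p,D,E]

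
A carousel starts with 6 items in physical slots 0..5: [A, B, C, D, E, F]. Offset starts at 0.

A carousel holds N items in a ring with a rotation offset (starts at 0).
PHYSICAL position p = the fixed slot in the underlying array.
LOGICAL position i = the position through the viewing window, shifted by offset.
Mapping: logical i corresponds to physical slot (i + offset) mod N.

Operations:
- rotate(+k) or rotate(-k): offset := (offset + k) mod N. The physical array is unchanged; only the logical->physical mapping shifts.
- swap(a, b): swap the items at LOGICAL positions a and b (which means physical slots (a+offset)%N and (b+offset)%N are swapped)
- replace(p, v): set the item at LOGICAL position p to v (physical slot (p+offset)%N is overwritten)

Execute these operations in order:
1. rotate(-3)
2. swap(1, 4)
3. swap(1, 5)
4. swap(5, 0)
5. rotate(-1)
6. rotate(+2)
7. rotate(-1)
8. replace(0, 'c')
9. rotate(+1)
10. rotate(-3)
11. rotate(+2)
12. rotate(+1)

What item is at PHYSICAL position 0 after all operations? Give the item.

After op 1 (rotate(-3)): offset=3, physical=[A,B,C,D,E,F], logical=[D,E,F,A,B,C]
After op 2 (swap(1, 4)): offset=3, physical=[A,E,C,D,B,F], logical=[D,B,F,A,E,C]
After op 3 (swap(1, 5)): offset=3, physical=[A,E,B,D,C,F], logical=[D,C,F,A,E,B]
After op 4 (swap(5, 0)): offset=3, physical=[A,E,D,B,C,F], logical=[B,C,F,A,E,D]
After op 5 (rotate(-1)): offset=2, physical=[A,E,D,B,C,F], logical=[D,B,C,F,A,E]
After op 6 (rotate(+2)): offset=4, physical=[A,E,D,B,C,F], logical=[C,F,A,E,D,B]
After op 7 (rotate(-1)): offset=3, physical=[A,E,D,B,C,F], logical=[B,C,F,A,E,D]
After op 8 (replace(0, 'c')): offset=3, physical=[A,E,D,c,C,F], logical=[c,C,F,A,E,D]
After op 9 (rotate(+1)): offset=4, physical=[A,E,D,c,C,F], logical=[C,F,A,E,D,c]
After op 10 (rotate(-3)): offset=1, physical=[A,E,D,c,C,F], logical=[E,D,c,C,F,A]
After op 11 (rotate(+2)): offset=3, physical=[A,E,D,c,C,F], logical=[c,C,F,A,E,D]
After op 12 (rotate(+1)): offset=4, physical=[A,E,D,c,C,F], logical=[C,F,A,E,D,c]

Answer: A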